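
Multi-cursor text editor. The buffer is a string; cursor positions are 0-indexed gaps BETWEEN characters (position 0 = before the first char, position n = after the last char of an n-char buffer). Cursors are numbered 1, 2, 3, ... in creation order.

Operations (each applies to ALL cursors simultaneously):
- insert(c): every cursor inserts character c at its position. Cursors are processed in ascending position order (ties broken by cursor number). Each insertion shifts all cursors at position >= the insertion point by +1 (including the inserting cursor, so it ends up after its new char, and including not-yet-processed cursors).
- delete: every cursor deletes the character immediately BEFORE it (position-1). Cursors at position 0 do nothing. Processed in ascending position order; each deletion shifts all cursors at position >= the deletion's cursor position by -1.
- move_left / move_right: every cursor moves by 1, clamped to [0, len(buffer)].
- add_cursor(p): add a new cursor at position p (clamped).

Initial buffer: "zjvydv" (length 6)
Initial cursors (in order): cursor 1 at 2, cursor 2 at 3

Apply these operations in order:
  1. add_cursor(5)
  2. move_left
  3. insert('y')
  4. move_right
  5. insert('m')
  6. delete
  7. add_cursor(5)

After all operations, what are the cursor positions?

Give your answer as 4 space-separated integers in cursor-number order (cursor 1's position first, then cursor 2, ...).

After op 1 (add_cursor(5)): buffer="zjvydv" (len 6), cursors c1@2 c2@3 c3@5, authorship ......
After op 2 (move_left): buffer="zjvydv" (len 6), cursors c1@1 c2@2 c3@4, authorship ......
After op 3 (insert('y')): buffer="zyjyvyydv" (len 9), cursors c1@2 c2@4 c3@7, authorship .1.2..3..
After op 4 (move_right): buffer="zyjyvyydv" (len 9), cursors c1@3 c2@5 c3@8, authorship .1.2..3..
After op 5 (insert('m')): buffer="zyjmyvmyydmv" (len 12), cursors c1@4 c2@7 c3@11, authorship .1.12.2.3.3.
After op 6 (delete): buffer="zyjyvyydv" (len 9), cursors c1@3 c2@5 c3@8, authorship .1.2..3..
After op 7 (add_cursor(5)): buffer="zyjyvyydv" (len 9), cursors c1@3 c2@5 c4@5 c3@8, authorship .1.2..3..

Answer: 3 5 8 5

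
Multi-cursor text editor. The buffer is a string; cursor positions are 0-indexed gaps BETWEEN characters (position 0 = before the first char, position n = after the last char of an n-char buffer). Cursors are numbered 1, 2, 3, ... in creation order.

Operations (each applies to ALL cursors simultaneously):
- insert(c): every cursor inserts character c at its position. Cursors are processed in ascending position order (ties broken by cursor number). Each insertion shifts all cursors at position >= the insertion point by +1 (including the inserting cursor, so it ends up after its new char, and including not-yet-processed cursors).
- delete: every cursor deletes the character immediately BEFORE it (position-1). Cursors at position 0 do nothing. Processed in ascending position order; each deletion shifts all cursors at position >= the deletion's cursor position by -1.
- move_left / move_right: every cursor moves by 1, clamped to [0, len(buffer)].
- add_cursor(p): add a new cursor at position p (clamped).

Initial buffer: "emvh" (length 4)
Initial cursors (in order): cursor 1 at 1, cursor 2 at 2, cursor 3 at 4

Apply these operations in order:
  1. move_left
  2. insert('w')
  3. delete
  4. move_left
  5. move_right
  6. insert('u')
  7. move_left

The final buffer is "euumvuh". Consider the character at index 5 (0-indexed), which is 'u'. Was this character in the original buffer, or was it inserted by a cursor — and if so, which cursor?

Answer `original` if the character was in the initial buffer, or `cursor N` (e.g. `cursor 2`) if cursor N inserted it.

After op 1 (move_left): buffer="emvh" (len 4), cursors c1@0 c2@1 c3@3, authorship ....
After op 2 (insert('w')): buffer="wewmvwh" (len 7), cursors c1@1 c2@3 c3@6, authorship 1.2..3.
After op 3 (delete): buffer="emvh" (len 4), cursors c1@0 c2@1 c3@3, authorship ....
After op 4 (move_left): buffer="emvh" (len 4), cursors c1@0 c2@0 c3@2, authorship ....
After op 5 (move_right): buffer="emvh" (len 4), cursors c1@1 c2@1 c3@3, authorship ....
After op 6 (insert('u')): buffer="euumvuh" (len 7), cursors c1@3 c2@3 c3@6, authorship .12..3.
After op 7 (move_left): buffer="euumvuh" (len 7), cursors c1@2 c2@2 c3@5, authorship .12..3.
Authorship (.=original, N=cursor N): . 1 2 . . 3 .
Index 5: author = 3

Answer: cursor 3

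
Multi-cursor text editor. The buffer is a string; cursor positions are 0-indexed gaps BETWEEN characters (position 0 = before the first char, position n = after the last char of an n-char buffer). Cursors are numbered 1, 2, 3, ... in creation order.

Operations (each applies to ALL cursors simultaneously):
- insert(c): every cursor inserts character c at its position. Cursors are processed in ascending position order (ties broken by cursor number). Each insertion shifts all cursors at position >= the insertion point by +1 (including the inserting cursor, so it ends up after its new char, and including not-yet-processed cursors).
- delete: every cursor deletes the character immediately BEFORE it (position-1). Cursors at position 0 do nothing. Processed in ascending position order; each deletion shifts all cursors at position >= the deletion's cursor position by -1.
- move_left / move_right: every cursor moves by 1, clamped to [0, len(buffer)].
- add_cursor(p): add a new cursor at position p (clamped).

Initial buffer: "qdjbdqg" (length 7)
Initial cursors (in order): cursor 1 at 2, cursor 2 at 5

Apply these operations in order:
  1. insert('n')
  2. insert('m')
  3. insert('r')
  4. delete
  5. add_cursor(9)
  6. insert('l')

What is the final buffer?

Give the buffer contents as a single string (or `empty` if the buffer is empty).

Answer: qdnmljbdnmllqg

Derivation:
After op 1 (insert('n')): buffer="qdnjbdnqg" (len 9), cursors c1@3 c2@7, authorship ..1...2..
After op 2 (insert('m')): buffer="qdnmjbdnmqg" (len 11), cursors c1@4 c2@9, authorship ..11...22..
After op 3 (insert('r')): buffer="qdnmrjbdnmrqg" (len 13), cursors c1@5 c2@11, authorship ..111...222..
After op 4 (delete): buffer="qdnmjbdnmqg" (len 11), cursors c1@4 c2@9, authorship ..11...22..
After op 5 (add_cursor(9)): buffer="qdnmjbdnmqg" (len 11), cursors c1@4 c2@9 c3@9, authorship ..11...22..
After op 6 (insert('l')): buffer="qdnmljbdnmllqg" (len 14), cursors c1@5 c2@12 c3@12, authorship ..111...2223..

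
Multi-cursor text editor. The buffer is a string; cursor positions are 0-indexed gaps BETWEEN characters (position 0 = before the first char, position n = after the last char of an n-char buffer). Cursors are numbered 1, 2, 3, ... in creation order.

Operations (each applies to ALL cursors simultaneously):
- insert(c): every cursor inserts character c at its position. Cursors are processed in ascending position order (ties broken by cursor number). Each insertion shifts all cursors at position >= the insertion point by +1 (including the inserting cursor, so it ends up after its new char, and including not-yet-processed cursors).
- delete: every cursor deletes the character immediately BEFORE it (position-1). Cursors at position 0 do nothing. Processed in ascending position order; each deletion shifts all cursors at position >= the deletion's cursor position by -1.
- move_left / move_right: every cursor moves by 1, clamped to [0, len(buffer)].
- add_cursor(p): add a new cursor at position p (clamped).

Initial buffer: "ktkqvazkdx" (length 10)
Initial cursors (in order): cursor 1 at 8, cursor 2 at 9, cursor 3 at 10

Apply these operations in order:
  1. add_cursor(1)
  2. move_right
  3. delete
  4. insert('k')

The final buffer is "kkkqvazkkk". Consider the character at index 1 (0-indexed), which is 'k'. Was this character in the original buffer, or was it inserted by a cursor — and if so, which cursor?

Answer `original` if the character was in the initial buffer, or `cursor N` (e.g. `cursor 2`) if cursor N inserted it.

Answer: cursor 4

Derivation:
After op 1 (add_cursor(1)): buffer="ktkqvazkdx" (len 10), cursors c4@1 c1@8 c2@9 c3@10, authorship ..........
After op 2 (move_right): buffer="ktkqvazkdx" (len 10), cursors c4@2 c1@9 c2@10 c3@10, authorship ..........
After op 3 (delete): buffer="kkqvaz" (len 6), cursors c4@1 c1@6 c2@6 c3@6, authorship ......
After op 4 (insert('k')): buffer="kkkqvazkkk" (len 10), cursors c4@2 c1@10 c2@10 c3@10, authorship .4.....123
Authorship (.=original, N=cursor N): . 4 . . . . . 1 2 3
Index 1: author = 4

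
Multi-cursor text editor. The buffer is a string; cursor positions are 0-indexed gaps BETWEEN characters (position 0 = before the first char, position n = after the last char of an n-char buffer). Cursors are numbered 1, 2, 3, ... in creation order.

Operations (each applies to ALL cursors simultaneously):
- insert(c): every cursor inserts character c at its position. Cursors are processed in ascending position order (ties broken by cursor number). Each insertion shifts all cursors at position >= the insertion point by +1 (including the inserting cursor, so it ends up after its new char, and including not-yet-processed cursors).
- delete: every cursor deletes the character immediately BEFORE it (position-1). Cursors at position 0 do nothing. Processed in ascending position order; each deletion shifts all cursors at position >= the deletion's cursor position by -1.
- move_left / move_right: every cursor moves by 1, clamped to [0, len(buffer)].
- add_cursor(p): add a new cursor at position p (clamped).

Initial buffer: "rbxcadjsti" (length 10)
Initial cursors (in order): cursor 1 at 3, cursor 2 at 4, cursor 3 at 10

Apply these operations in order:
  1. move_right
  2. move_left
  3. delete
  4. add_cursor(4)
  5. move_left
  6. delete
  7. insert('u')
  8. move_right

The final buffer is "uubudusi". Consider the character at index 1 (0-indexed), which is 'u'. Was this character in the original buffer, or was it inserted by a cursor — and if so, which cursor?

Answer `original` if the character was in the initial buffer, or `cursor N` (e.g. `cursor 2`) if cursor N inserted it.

After op 1 (move_right): buffer="rbxcadjsti" (len 10), cursors c1@4 c2@5 c3@10, authorship ..........
After op 2 (move_left): buffer="rbxcadjsti" (len 10), cursors c1@3 c2@4 c3@9, authorship ..........
After op 3 (delete): buffer="rbadjsi" (len 7), cursors c1@2 c2@2 c3@6, authorship .......
After op 4 (add_cursor(4)): buffer="rbadjsi" (len 7), cursors c1@2 c2@2 c4@4 c3@6, authorship .......
After op 5 (move_left): buffer="rbadjsi" (len 7), cursors c1@1 c2@1 c4@3 c3@5, authorship .......
After op 6 (delete): buffer="bdsi" (len 4), cursors c1@0 c2@0 c4@1 c3@2, authorship ....
After op 7 (insert('u')): buffer="uubudusi" (len 8), cursors c1@2 c2@2 c4@4 c3@6, authorship 12.4.3..
After op 8 (move_right): buffer="uubudusi" (len 8), cursors c1@3 c2@3 c4@5 c3@7, authorship 12.4.3..
Authorship (.=original, N=cursor N): 1 2 . 4 . 3 . .
Index 1: author = 2

Answer: cursor 2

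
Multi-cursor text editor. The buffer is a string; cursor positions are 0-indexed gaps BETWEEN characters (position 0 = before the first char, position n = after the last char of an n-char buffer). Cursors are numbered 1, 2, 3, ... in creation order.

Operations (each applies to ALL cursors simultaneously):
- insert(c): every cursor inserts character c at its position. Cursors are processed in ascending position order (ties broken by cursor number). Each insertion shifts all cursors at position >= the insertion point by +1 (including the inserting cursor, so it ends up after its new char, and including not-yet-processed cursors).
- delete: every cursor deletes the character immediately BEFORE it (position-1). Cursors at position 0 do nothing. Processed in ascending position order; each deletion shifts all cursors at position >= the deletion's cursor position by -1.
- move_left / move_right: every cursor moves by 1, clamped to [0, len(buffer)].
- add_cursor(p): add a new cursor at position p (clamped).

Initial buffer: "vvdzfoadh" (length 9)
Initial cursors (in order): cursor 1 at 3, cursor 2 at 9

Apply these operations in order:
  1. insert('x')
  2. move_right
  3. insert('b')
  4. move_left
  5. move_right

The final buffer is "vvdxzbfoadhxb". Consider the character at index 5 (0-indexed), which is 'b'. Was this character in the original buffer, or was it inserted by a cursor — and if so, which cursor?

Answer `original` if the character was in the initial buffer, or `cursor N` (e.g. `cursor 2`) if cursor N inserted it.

After op 1 (insert('x')): buffer="vvdxzfoadhx" (len 11), cursors c1@4 c2@11, authorship ...1......2
After op 2 (move_right): buffer="vvdxzfoadhx" (len 11), cursors c1@5 c2@11, authorship ...1......2
After op 3 (insert('b')): buffer="vvdxzbfoadhxb" (len 13), cursors c1@6 c2@13, authorship ...1.1.....22
After op 4 (move_left): buffer="vvdxzbfoadhxb" (len 13), cursors c1@5 c2@12, authorship ...1.1.....22
After op 5 (move_right): buffer="vvdxzbfoadhxb" (len 13), cursors c1@6 c2@13, authorship ...1.1.....22
Authorship (.=original, N=cursor N): . . . 1 . 1 . . . . . 2 2
Index 5: author = 1

Answer: cursor 1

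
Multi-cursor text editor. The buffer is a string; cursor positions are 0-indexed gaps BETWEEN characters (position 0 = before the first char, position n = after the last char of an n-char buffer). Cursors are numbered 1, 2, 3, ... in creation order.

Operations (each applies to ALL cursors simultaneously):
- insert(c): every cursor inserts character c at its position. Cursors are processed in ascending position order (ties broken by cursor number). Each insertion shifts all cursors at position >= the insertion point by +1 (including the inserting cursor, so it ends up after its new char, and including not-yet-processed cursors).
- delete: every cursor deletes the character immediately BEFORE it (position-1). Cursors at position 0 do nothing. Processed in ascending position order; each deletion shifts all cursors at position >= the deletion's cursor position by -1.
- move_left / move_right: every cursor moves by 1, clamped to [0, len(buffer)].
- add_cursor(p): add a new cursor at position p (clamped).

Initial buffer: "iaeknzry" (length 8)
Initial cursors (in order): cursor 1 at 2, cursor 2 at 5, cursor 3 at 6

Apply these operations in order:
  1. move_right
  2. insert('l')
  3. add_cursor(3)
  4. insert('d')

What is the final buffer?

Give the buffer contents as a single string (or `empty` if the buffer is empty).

After op 1 (move_right): buffer="iaeknzry" (len 8), cursors c1@3 c2@6 c3@7, authorship ........
After op 2 (insert('l')): buffer="iaelknzlrly" (len 11), cursors c1@4 c2@8 c3@10, authorship ...1...2.3.
After op 3 (add_cursor(3)): buffer="iaelknzlrly" (len 11), cursors c4@3 c1@4 c2@8 c3@10, authorship ...1...2.3.
After op 4 (insert('d')): buffer="iaedldknzldrldy" (len 15), cursors c4@4 c1@6 c2@11 c3@14, authorship ...411...22.33.

Answer: iaedldknzldrldy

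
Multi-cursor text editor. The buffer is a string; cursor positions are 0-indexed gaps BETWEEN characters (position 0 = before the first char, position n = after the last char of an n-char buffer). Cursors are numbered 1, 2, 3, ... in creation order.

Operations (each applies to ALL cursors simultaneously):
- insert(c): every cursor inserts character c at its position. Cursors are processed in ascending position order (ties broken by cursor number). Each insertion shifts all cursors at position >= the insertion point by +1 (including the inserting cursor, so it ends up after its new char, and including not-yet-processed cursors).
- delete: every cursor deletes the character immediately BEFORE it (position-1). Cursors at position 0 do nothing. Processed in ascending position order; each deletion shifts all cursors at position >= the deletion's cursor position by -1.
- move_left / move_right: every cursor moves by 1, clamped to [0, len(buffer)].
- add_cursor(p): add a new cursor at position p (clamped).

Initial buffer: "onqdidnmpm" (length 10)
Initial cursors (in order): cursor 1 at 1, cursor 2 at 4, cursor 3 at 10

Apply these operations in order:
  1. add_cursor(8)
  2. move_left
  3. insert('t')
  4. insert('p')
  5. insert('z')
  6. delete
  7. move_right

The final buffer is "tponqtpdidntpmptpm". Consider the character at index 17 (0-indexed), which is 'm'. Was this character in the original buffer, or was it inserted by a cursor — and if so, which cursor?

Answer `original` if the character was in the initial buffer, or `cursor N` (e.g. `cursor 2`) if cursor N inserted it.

Answer: original

Derivation:
After op 1 (add_cursor(8)): buffer="onqdidnmpm" (len 10), cursors c1@1 c2@4 c4@8 c3@10, authorship ..........
After op 2 (move_left): buffer="onqdidnmpm" (len 10), cursors c1@0 c2@3 c4@7 c3@9, authorship ..........
After op 3 (insert('t')): buffer="tonqtdidntmptm" (len 14), cursors c1@1 c2@5 c4@10 c3@13, authorship 1...2....4..3.
After op 4 (insert('p')): buffer="tponqtpdidntpmptpm" (len 18), cursors c1@2 c2@7 c4@13 c3@17, authorship 11...22....44..33.
After op 5 (insert('z')): buffer="tpzonqtpzdidntpzmptpzm" (len 22), cursors c1@3 c2@9 c4@16 c3@21, authorship 111...222....444..333.
After op 6 (delete): buffer="tponqtpdidntpmptpm" (len 18), cursors c1@2 c2@7 c4@13 c3@17, authorship 11...22....44..33.
After op 7 (move_right): buffer="tponqtpdidntpmptpm" (len 18), cursors c1@3 c2@8 c4@14 c3@18, authorship 11...22....44..33.
Authorship (.=original, N=cursor N): 1 1 . . . 2 2 . . . . 4 4 . . 3 3 .
Index 17: author = original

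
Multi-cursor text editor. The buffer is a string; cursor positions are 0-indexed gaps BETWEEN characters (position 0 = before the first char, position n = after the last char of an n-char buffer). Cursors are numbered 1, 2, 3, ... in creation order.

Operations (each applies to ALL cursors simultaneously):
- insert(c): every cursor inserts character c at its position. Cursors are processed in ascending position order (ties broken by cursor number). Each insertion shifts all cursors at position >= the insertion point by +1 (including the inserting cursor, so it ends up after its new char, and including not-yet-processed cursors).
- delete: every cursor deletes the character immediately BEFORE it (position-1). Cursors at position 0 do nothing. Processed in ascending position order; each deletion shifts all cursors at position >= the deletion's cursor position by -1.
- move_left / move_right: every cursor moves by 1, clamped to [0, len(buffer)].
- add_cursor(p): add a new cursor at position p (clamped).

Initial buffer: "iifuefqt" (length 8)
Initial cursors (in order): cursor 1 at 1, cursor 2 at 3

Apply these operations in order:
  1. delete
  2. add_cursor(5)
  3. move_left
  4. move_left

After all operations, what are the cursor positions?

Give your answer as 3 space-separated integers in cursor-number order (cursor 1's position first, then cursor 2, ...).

After op 1 (delete): buffer="iuefqt" (len 6), cursors c1@0 c2@1, authorship ......
After op 2 (add_cursor(5)): buffer="iuefqt" (len 6), cursors c1@0 c2@1 c3@5, authorship ......
After op 3 (move_left): buffer="iuefqt" (len 6), cursors c1@0 c2@0 c3@4, authorship ......
After op 4 (move_left): buffer="iuefqt" (len 6), cursors c1@0 c2@0 c3@3, authorship ......

Answer: 0 0 3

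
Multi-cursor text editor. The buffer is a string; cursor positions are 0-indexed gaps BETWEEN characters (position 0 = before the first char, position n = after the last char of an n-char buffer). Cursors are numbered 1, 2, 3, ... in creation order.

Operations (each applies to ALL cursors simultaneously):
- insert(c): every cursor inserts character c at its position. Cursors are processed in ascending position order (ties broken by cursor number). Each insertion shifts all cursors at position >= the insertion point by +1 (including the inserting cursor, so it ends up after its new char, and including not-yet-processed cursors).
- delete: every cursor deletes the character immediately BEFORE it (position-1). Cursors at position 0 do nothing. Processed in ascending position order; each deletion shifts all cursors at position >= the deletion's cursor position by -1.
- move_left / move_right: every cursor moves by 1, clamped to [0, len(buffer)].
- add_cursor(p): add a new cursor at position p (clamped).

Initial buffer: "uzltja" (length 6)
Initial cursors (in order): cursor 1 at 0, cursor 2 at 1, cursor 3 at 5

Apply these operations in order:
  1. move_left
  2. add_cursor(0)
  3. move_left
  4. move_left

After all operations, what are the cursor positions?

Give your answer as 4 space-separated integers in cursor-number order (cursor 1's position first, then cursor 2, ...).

Answer: 0 0 2 0

Derivation:
After op 1 (move_left): buffer="uzltja" (len 6), cursors c1@0 c2@0 c3@4, authorship ......
After op 2 (add_cursor(0)): buffer="uzltja" (len 6), cursors c1@0 c2@0 c4@0 c3@4, authorship ......
After op 3 (move_left): buffer="uzltja" (len 6), cursors c1@0 c2@0 c4@0 c3@3, authorship ......
After op 4 (move_left): buffer="uzltja" (len 6), cursors c1@0 c2@0 c4@0 c3@2, authorship ......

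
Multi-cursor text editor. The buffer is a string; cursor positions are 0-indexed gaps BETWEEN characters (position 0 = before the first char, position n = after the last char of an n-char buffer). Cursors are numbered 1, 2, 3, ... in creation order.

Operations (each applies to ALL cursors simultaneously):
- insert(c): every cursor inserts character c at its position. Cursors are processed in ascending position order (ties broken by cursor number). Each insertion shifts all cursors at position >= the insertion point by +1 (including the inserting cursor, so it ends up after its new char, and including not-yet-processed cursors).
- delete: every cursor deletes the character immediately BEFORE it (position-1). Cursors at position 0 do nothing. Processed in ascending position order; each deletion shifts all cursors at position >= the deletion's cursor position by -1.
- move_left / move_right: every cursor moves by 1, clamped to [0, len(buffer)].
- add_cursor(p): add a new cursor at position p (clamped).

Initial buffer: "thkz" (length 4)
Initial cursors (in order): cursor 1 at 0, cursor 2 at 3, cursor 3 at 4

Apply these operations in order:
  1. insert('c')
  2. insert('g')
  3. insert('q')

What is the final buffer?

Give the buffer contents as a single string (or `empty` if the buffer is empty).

After op 1 (insert('c')): buffer="cthkczc" (len 7), cursors c1@1 c2@5 c3@7, authorship 1...2.3
After op 2 (insert('g')): buffer="cgthkcgzcg" (len 10), cursors c1@2 c2@7 c3@10, authorship 11...22.33
After op 3 (insert('q')): buffer="cgqthkcgqzcgq" (len 13), cursors c1@3 c2@9 c3@13, authorship 111...222.333

Answer: cgqthkcgqzcgq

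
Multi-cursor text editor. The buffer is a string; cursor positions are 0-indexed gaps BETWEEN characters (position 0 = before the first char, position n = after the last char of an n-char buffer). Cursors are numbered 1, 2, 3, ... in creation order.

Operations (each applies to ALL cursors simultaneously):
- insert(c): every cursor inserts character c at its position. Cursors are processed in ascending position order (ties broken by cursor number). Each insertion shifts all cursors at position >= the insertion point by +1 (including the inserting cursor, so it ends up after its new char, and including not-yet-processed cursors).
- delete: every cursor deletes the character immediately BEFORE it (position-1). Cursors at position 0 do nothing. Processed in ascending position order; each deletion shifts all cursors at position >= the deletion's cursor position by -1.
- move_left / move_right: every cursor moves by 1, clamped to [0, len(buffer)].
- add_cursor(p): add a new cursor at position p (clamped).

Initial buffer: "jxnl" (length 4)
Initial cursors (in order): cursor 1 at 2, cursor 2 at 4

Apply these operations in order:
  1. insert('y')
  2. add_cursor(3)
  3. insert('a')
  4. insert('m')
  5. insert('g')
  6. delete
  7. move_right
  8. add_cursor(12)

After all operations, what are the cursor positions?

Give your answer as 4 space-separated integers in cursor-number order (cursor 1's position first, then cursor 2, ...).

Answer: 8 12 8 12

Derivation:
After op 1 (insert('y')): buffer="jxynly" (len 6), cursors c1@3 c2@6, authorship ..1..2
After op 2 (add_cursor(3)): buffer="jxynly" (len 6), cursors c1@3 c3@3 c2@6, authorship ..1..2
After op 3 (insert('a')): buffer="jxyaanlya" (len 9), cursors c1@5 c3@5 c2@9, authorship ..113..22
After op 4 (insert('m')): buffer="jxyaammnlyam" (len 12), cursors c1@7 c3@7 c2@12, authorship ..11313..222
After op 5 (insert('g')): buffer="jxyaammggnlyamg" (len 15), cursors c1@9 c3@9 c2@15, authorship ..1131313..2222
After op 6 (delete): buffer="jxyaammnlyam" (len 12), cursors c1@7 c3@7 c2@12, authorship ..11313..222
After op 7 (move_right): buffer="jxyaammnlyam" (len 12), cursors c1@8 c3@8 c2@12, authorship ..11313..222
After op 8 (add_cursor(12)): buffer="jxyaammnlyam" (len 12), cursors c1@8 c3@8 c2@12 c4@12, authorship ..11313..222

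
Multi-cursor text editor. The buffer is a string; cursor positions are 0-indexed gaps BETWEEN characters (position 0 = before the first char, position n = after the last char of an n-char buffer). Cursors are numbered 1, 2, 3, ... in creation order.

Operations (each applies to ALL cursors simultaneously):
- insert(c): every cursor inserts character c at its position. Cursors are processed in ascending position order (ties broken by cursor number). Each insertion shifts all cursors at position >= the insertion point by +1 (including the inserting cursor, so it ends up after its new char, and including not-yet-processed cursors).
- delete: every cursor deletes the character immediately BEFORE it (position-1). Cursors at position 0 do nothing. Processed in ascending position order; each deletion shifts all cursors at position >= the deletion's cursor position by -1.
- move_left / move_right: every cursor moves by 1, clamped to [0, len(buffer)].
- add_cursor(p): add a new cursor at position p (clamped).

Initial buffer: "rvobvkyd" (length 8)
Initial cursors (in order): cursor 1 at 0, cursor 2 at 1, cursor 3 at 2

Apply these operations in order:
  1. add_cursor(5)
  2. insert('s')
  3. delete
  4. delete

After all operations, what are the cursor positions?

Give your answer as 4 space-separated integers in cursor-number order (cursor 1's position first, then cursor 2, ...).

After op 1 (add_cursor(5)): buffer="rvobvkyd" (len 8), cursors c1@0 c2@1 c3@2 c4@5, authorship ........
After op 2 (insert('s')): buffer="srsvsobvskyd" (len 12), cursors c1@1 c2@3 c3@5 c4@9, authorship 1.2.3...4...
After op 3 (delete): buffer="rvobvkyd" (len 8), cursors c1@0 c2@1 c3@2 c4@5, authorship ........
After op 4 (delete): buffer="obkyd" (len 5), cursors c1@0 c2@0 c3@0 c4@2, authorship .....

Answer: 0 0 0 2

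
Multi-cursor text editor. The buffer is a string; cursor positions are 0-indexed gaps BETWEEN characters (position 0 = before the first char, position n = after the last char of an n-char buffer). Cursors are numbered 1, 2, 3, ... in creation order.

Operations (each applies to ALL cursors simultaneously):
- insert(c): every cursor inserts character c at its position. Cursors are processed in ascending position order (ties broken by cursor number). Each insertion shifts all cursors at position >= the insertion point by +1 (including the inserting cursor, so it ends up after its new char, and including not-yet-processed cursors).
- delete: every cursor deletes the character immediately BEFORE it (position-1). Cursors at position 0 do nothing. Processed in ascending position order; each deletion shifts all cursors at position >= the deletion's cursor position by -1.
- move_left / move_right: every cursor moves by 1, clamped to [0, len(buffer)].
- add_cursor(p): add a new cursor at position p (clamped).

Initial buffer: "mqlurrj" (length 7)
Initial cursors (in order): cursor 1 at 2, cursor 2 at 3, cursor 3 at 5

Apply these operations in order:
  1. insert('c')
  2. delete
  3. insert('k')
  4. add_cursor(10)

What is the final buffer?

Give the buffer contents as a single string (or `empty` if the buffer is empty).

After op 1 (insert('c')): buffer="mqclcurcrj" (len 10), cursors c1@3 c2@5 c3@8, authorship ..1.2..3..
After op 2 (delete): buffer="mqlurrj" (len 7), cursors c1@2 c2@3 c3@5, authorship .......
After op 3 (insert('k')): buffer="mqklkurkrj" (len 10), cursors c1@3 c2@5 c3@8, authorship ..1.2..3..
After op 4 (add_cursor(10)): buffer="mqklkurkrj" (len 10), cursors c1@3 c2@5 c3@8 c4@10, authorship ..1.2..3..

Answer: mqklkurkrj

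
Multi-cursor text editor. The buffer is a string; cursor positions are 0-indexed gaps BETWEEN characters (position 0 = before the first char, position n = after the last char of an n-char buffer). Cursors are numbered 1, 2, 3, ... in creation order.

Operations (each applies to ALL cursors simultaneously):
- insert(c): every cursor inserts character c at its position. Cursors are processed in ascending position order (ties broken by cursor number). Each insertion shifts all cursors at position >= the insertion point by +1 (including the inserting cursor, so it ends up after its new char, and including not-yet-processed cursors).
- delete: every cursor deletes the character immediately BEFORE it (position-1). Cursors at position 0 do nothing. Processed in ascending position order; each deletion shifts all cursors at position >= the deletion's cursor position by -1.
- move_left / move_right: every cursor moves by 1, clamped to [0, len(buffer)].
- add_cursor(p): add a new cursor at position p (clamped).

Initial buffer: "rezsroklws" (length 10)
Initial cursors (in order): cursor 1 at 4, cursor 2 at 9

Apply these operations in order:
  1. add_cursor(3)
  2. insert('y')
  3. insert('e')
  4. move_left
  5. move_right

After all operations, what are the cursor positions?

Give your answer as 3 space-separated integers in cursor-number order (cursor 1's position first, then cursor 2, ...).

After op 1 (add_cursor(3)): buffer="rezsroklws" (len 10), cursors c3@3 c1@4 c2@9, authorship ..........
After op 2 (insert('y')): buffer="rezysyroklwys" (len 13), cursors c3@4 c1@6 c2@12, authorship ...3.1.....2.
After op 3 (insert('e')): buffer="rezyesyeroklwyes" (len 16), cursors c3@5 c1@8 c2@15, authorship ...33.11.....22.
After op 4 (move_left): buffer="rezyesyeroklwyes" (len 16), cursors c3@4 c1@7 c2@14, authorship ...33.11.....22.
After op 5 (move_right): buffer="rezyesyeroklwyes" (len 16), cursors c3@5 c1@8 c2@15, authorship ...33.11.....22.

Answer: 8 15 5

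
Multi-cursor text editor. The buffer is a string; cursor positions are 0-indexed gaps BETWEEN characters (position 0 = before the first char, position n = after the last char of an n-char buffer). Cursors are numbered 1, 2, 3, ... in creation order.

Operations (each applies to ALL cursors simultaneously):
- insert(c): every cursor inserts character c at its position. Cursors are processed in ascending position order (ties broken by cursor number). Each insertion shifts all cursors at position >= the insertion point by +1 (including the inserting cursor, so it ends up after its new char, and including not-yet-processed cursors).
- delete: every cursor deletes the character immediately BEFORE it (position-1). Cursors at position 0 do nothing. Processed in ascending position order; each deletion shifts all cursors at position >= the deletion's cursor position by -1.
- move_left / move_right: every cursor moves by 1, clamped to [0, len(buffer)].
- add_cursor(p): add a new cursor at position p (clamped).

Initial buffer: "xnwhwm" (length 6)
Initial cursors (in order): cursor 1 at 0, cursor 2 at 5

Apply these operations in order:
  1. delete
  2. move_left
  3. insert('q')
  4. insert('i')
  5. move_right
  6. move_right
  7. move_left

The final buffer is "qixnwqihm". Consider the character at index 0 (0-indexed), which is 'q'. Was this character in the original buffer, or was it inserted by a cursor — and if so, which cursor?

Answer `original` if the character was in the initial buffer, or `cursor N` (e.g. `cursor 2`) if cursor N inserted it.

Answer: cursor 1

Derivation:
After op 1 (delete): buffer="xnwhm" (len 5), cursors c1@0 c2@4, authorship .....
After op 2 (move_left): buffer="xnwhm" (len 5), cursors c1@0 c2@3, authorship .....
After op 3 (insert('q')): buffer="qxnwqhm" (len 7), cursors c1@1 c2@5, authorship 1...2..
After op 4 (insert('i')): buffer="qixnwqihm" (len 9), cursors c1@2 c2@7, authorship 11...22..
After op 5 (move_right): buffer="qixnwqihm" (len 9), cursors c1@3 c2@8, authorship 11...22..
After op 6 (move_right): buffer="qixnwqihm" (len 9), cursors c1@4 c2@9, authorship 11...22..
After op 7 (move_left): buffer="qixnwqihm" (len 9), cursors c1@3 c2@8, authorship 11...22..
Authorship (.=original, N=cursor N): 1 1 . . . 2 2 . .
Index 0: author = 1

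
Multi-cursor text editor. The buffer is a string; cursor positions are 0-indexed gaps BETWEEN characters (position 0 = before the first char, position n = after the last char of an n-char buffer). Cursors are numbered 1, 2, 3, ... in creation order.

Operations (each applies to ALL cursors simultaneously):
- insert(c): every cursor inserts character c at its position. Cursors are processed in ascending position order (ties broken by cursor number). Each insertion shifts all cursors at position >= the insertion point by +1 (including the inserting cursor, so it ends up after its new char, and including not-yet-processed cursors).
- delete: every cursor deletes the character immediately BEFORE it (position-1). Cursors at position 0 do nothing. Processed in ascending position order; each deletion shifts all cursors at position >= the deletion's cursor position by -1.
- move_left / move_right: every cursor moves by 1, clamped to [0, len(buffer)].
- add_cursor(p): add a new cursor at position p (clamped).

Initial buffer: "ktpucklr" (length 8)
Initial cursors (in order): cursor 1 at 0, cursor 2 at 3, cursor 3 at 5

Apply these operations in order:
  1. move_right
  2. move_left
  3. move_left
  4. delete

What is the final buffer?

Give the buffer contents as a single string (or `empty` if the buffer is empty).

After op 1 (move_right): buffer="ktpucklr" (len 8), cursors c1@1 c2@4 c3@6, authorship ........
After op 2 (move_left): buffer="ktpucklr" (len 8), cursors c1@0 c2@3 c3@5, authorship ........
After op 3 (move_left): buffer="ktpucklr" (len 8), cursors c1@0 c2@2 c3@4, authorship ........
After op 4 (delete): buffer="kpcklr" (len 6), cursors c1@0 c2@1 c3@2, authorship ......

Answer: kpcklr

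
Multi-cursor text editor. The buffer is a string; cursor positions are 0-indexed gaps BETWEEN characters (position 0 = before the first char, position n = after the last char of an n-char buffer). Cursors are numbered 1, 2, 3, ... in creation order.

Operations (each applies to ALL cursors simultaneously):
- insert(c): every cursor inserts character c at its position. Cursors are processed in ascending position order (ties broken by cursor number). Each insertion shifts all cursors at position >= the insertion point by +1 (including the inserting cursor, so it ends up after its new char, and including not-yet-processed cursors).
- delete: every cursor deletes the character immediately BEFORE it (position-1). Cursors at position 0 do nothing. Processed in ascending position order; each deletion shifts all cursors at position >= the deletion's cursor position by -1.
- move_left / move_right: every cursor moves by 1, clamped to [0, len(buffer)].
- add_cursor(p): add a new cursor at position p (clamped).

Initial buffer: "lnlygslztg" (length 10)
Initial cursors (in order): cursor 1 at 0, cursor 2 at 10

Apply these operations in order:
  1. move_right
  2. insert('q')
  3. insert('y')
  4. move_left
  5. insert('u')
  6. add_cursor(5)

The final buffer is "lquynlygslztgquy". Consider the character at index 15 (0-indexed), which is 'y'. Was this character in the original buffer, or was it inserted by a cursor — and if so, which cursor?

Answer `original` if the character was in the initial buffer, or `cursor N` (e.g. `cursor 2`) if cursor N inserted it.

After op 1 (move_right): buffer="lnlygslztg" (len 10), cursors c1@1 c2@10, authorship ..........
After op 2 (insert('q')): buffer="lqnlygslztgq" (len 12), cursors c1@2 c2@12, authorship .1.........2
After op 3 (insert('y')): buffer="lqynlygslztgqy" (len 14), cursors c1@3 c2@14, authorship .11.........22
After op 4 (move_left): buffer="lqynlygslztgqy" (len 14), cursors c1@2 c2@13, authorship .11.........22
After op 5 (insert('u')): buffer="lquynlygslztgquy" (len 16), cursors c1@3 c2@15, authorship .111.........222
After op 6 (add_cursor(5)): buffer="lquynlygslztgquy" (len 16), cursors c1@3 c3@5 c2@15, authorship .111.........222
Authorship (.=original, N=cursor N): . 1 1 1 . . . . . . . . . 2 2 2
Index 15: author = 2

Answer: cursor 2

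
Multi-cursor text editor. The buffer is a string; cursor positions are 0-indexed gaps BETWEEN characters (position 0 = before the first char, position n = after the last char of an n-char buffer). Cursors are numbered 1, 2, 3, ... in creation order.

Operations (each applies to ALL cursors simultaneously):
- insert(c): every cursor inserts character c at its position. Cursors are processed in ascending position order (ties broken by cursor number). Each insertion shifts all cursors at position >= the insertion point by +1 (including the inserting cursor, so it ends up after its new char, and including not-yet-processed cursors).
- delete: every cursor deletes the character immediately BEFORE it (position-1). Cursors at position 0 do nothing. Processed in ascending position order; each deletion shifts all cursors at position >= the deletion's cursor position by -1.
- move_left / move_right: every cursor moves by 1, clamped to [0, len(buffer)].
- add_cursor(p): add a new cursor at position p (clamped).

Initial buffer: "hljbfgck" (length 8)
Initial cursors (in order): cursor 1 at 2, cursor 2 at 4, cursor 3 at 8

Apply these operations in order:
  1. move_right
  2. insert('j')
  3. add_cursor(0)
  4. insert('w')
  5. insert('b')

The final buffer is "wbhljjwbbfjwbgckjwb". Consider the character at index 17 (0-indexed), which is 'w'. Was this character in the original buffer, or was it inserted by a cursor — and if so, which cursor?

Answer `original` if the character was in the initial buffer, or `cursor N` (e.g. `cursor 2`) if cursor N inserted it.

After op 1 (move_right): buffer="hljbfgck" (len 8), cursors c1@3 c2@5 c3@8, authorship ........
After op 2 (insert('j')): buffer="hljjbfjgckj" (len 11), cursors c1@4 c2@7 c3@11, authorship ...1..2...3
After op 3 (add_cursor(0)): buffer="hljjbfjgckj" (len 11), cursors c4@0 c1@4 c2@7 c3@11, authorship ...1..2...3
After op 4 (insert('w')): buffer="whljjwbfjwgckjw" (len 15), cursors c4@1 c1@6 c2@10 c3@15, authorship 4...11..22...33
After op 5 (insert('b')): buffer="wbhljjwbbfjwbgckjwb" (len 19), cursors c4@2 c1@8 c2@13 c3@19, authorship 44...111..222...333
Authorship (.=original, N=cursor N): 4 4 . . . 1 1 1 . . 2 2 2 . . . 3 3 3
Index 17: author = 3

Answer: cursor 3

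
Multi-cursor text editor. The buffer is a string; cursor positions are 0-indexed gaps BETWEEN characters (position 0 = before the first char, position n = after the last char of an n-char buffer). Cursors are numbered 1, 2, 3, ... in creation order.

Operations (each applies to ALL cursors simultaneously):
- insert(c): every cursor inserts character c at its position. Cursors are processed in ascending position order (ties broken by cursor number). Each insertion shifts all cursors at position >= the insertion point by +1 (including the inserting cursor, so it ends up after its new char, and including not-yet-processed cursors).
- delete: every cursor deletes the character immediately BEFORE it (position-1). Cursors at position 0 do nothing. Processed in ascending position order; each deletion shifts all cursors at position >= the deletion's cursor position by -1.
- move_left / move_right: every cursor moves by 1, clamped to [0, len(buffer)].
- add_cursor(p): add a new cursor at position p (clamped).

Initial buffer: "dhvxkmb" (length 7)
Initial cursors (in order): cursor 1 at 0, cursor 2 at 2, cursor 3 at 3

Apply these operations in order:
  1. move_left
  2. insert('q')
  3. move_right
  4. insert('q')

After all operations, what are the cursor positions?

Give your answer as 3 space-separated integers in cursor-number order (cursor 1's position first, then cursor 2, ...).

Answer: 3 6 9

Derivation:
After op 1 (move_left): buffer="dhvxkmb" (len 7), cursors c1@0 c2@1 c3@2, authorship .......
After op 2 (insert('q')): buffer="qdqhqvxkmb" (len 10), cursors c1@1 c2@3 c3@5, authorship 1.2.3.....
After op 3 (move_right): buffer="qdqhqvxkmb" (len 10), cursors c1@2 c2@4 c3@6, authorship 1.2.3.....
After op 4 (insert('q')): buffer="qdqqhqqvqxkmb" (len 13), cursors c1@3 c2@6 c3@9, authorship 1.12.23.3....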